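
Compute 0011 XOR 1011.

XOR: 1 when bits differ
  0011
^ 1011
------
  1000
Decimal: 3 ^ 11 = 8



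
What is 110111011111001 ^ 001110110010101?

XOR: 1 when bits differ
  110111011111001
^ 001110110010101
-----------------
  111001101101100
Decimal: 28409 ^ 7573 = 29548



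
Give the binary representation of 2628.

Using repeated division by 2:
2628 ÷ 2 = 1314 remainder 0
1314 ÷ 2 = 657 remainder 0
657 ÷ 2 = 328 remainder 1
328 ÷ 2 = 164 remainder 0
164 ÷ 2 = 82 remainder 0
82 ÷ 2 = 41 remainder 0
41 ÷ 2 = 20 remainder 1
20 ÷ 2 = 10 remainder 0
10 ÷ 2 = 5 remainder 0
5 ÷ 2 = 2 remainder 1
2 ÷ 2 = 1 remainder 0
1 ÷ 2 = 0 remainder 1
Reading remainders bottom to top: 101001000100



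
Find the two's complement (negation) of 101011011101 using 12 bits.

Original (sign bit 1, negative): 101011011101
Step 1 - Invert all bits: 010100100010
Step 2 - Add 1: 010100100011
Verification: 101011011101 + 010100100011 = 1000000000000; discarding the end carry (carry out of the top bit) leaves the 12-bit value 000000000000, as required for x + (-x)



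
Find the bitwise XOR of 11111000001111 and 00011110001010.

XOR: 1 when bits differ
  11111000001111
^ 00011110001010
----------------
  11100110000101
Decimal: 15887 ^ 1930 = 14725



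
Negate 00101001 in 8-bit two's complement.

Original: 00101001
Step 1 - Invert all bits: 11010110
Step 2 - Add 1: 11010111
Verification: 00101001 + 11010111 = 100000000; discarding the end carry (carry out of the top bit) leaves the 8-bit value 00000000, as required for x + (-x)



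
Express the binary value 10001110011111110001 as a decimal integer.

Sum of powers of 2 for each 1-bit:
2^0 + 2^4 + 2^5 + 2^6 + 2^7 + 2^8 + 2^9 + 2^10 + 2^13 + 2^14 + 2^15 + 2^19
= 1 + 16 + 32 + 64 + 128 + 256 + 512 + 1024 + 8192 + 16384 + 32768 + 524288
= 583665



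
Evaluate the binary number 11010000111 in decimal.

Sum of powers of 2 for each 1-bit:
2^0 + 2^1 + 2^2 + 2^7 + 2^9 + 2^10
= 1 + 2 + 4 + 128 + 512 + 1024
= 1671



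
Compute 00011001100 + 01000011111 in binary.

Add column by column from the right: bit + bit + carry-in; write the sum mod 2, carry 1 when the sum is 2 or 3.
carry:  00000111000
        00011001100
+       01000011111
-------------------
       001011101011
(the carry out of the leftmost column, 0, becomes the leading bit)
Decimal check:
  00011001100 = 128 + 64 + 8 + 4 = 204
  01000011111 = 512 + 16 + 8 + 4 + 2 + 1 = 543
  204 + 543 = 747, and 001011101011 = 512 + 128 + 64 + 32 + 8 + 2 + 1 = 747 ✓



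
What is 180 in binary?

Using repeated division by 2:
180 ÷ 2 = 90 remainder 0
90 ÷ 2 = 45 remainder 0
45 ÷ 2 = 22 remainder 1
22 ÷ 2 = 11 remainder 0
11 ÷ 2 = 5 remainder 1
5 ÷ 2 = 2 remainder 1
2 ÷ 2 = 1 remainder 0
1 ÷ 2 = 0 remainder 1
Reading remainders bottom to top: 10110100



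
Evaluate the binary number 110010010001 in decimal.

Sum of powers of 2 for each 1-bit:
2^0 + 2^4 + 2^7 + 2^10 + 2^11
= 1 + 16 + 128 + 1024 + 2048
= 3217



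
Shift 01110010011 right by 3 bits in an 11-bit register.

Original: 01110010011 (decimal 915)
Shift right by 3 positions
Drop the 3 low bits; fill with zeros on the left
Result: 00001110010 (decimal 114)
Equivalent: 915 >> 3 = 915 ÷ 2^3 = 114



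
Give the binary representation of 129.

Using repeated division by 2:
129 ÷ 2 = 64 remainder 1
64 ÷ 2 = 32 remainder 0
32 ÷ 2 = 16 remainder 0
16 ÷ 2 = 8 remainder 0
8 ÷ 2 = 4 remainder 0
4 ÷ 2 = 2 remainder 0
2 ÷ 2 = 1 remainder 0
1 ÷ 2 = 0 remainder 1
Reading remainders bottom to top: 10000001



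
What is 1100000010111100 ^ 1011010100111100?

XOR: 1 when bits differ
  1100000010111100
^ 1011010100111100
------------------
  0111010110000000
Decimal: 49340 ^ 46396 = 30080



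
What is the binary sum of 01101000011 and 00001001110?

Add column by column from the right: bit + bit + carry-in; write the sum mod 2, carry 1 when the sum is 2 or 3.
carry:  00010011100
        01101000011
+       00001001110
-------------------
       001110010001
(the carry out of the leftmost column, 0, becomes the leading bit)
Decimal check:
  01101000011 = 512 + 256 + 64 + 2 + 1 = 835
  00001001110 = 64 + 8 + 4 + 2 = 78
  835 + 78 = 913, and 001110010001 = 512 + 256 + 128 + 16 + 1 = 913 ✓



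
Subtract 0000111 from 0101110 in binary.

Method 1 - Direct subtraction (column by column from the right: bit − bit − borrow-in; if negative, add 2 and borrow 1 from the next column):
borrow: 0001110
        0101110
-       0000111
---------------
        0100111

Method 2 - Add two's complement:
Two's complement of 0000111: invert → 1111000, add 1 → 1111001
  0101110
+ 1111001
---------
 10100111  (end carry out of the top bit = 1)
Discarding the end carry: 0100111
Decimal check:
  0101110 = 32 + 8 + 4 + 2 = 46
  0000111 = 4 + 2 + 1 = 7
  46 - 7 = 39, and 0100111 = 32 + 4 + 2 + 1 = 39 ✓



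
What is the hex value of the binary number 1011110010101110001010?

Group into 4-bit nibbles from right:
  0010 = 2
  1111 = F
  0010 = 2
  1011 = B
  1000 = 8
  1010 = A
Result: 2F2B8A



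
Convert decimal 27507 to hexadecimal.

Using repeated division by 16 (digits 10–15 are A–F):
27507 ÷ 16 = 1719 remainder 3
1719 ÷ 16 = 107 remainder 7
107 ÷ 16 = 6 remainder 11 (B)
6 ÷ 16 = 0 remainder 6
Reading remainders bottom to top: 6B73



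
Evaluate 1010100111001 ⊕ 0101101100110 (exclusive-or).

XOR: 1 when bits differ
  1010100111001
^ 0101101100110
---------------
  1111001011111
Decimal: 5433 ^ 2918 = 7775



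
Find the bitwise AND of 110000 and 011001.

AND: 1 only when both bits are 1
  110000
& 011001
--------
  010000
Decimal: 48 & 25 = 16



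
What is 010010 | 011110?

OR: 1 when either bit is 1
  010010
| 011110
--------
  011110
Decimal: 18 | 30 = 30



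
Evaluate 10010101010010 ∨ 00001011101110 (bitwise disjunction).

OR: 1 when either bit is 1
  10010101010010
| 00001011101110
----------------
  10011111111110
Decimal: 9554 | 750 = 10238



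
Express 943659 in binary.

Using repeated division by 2:
943659 ÷ 2 = 471829 remainder 1
471829 ÷ 2 = 235914 remainder 1
235914 ÷ 2 = 117957 remainder 0
117957 ÷ 2 = 58978 remainder 1
58978 ÷ 2 = 29489 remainder 0
29489 ÷ 2 = 14744 remainder 1
14744 ÷ 2 = 7372 remainder 0
7372 ÷ 2 = 3686 remainder 0
3686 ÷ 2 = 1843 remainder 0
1843 ÷ 2 = 921 remainder 1
921 ÷ 2 = 460 remainder 1
460 ÷ 2 = 230 remainder 0
230 ÷ 2 = 115 remainder 0
115 ÷ 2 = 57 remainder 1
57 ÷ 2 = 28 remainder 1
28 ÷ 2 = 14 remainder 0
14 ÷ 2 = 7 remainder 0
7 ÷ 2 = 3 remainder 1
3 ÷ 2 = 1 remainder 1
1 ÷ 2 = 0 remainder 1
Reading remainders bottom to top: 11100110011000101011



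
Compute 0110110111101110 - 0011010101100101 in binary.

Method 1 - Direct subtraction (column by column from the right: bit − bit − borrow-in; if negative, add 2 and borrow 1 from the next column):
borrow: 0110000000000010
        0110110111101110
-       0011010101100101
------------------------
        0011100010001001

Method 2 - Add two's complement:
Two's complement of 0011010101100101: invert → 1100101010011010, add 1 → 1100101010011011
  0110110111101110
+ 1100101010011011
------------------
 10011100010001001  (end carry out of the top bit = 1)
Discarding the end carry: 0011100010001001
Decimal check:
  0110110111101110 = 16384 + 8192 + 2048 + 1024 + 256 + 128 + 64 + 32 + 8 + 4 + 2 = 28142
  0011010101100101 = 8192 + 4096 + 1024 + 256 + 64 + 32 + 4 + 1 = 13669
  28142 - 13669 = 14473, and 0011100010001001 = 8192 + 4096 + 2048 + 128 + 8 + 1 = 14473 ✓



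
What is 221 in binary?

Using repeated division by 2:
221 ÷ 2 = 110 remainder 1
110 ÷ 2 = 55 remainder 0
55 ÷ 2 = 27 remainder 1
27 ÷ 2 = 13 remainder 1
13 ÷ 2 = 6 remainder 1
6 ÷ 2 = 3 remainder 0
3 ÷ 2 = 1 remainder 1
1 ÷ 2 = 0 remainder 1
Reading remainders bottom to top: 11011101



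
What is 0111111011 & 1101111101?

AND: 1 only when both bits are 1
  0111111011
& 1101111101
------------
  0101111001
Decimal: 507 & 893 = 377



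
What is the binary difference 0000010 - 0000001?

Method 1 - Direct subtraction (column by column from the right: bit − bit − borrow-in; if negative, add 2 and borrow 1 from the next column):
borrow: 0000010
        0000010
-       0000001
---------------
        0000001

Method 2 - Add two's complement:
Two's complement of 0000001: invert → 1111110, add 1 → 1111111
  0000010
+ 1111111
---------
 10000001  (end carry out of the top bit = 1)
Discarding the end carry: 0000001
Decimal check:
  0000010 = 2
  0000001 = 1
  2 - 1 = 1, and 0000001 = 1 ✓



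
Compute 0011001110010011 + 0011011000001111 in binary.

Add column by column from the right: bit + bit + carry-in; write the sum mod 2, carry 1 when the sum is 2 or 3.
carry:  0110110000111110
        0011001110010011
+       0011011000001111
------------------------
       00110100110100010
(the carry out of the leftmost column, 0, becomes the leading bit)
Decimal check:
  0011001110010011 = 8192 + 4096 + 512 + 256 + 128 + 16 + 2 + 1 = 13203
  0011011000001111 = 8192 + 4096 + 1024 + 512 + 8 + 4 + 2 + 1 = 13839
  13203 + 13839 = 27042, and 00110100110100010 = 16384 + 8192 + 2048 + 256 + 128 + 32 + 2 = 27042 ✓



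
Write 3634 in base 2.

Using repeated division by 2:
3634 ÷ 2 = 1817 remainder 0
1817 ÷ 2 = 908 remainder 1
908 ÷ 2 = 454 remainder 0
454 ÷ 2 = 227 remainder 0
227 ÷ 2 = 113 remainder 1
113 ÷ 2 = 56 remainder 1
56 ÷ 2 = 28 remainder 0
28 ÷ 2 = 14 remainder 0
14 ÷ 2 = 7 remainder 0
7 ÷ 2 = 3 remainder 1
3 ÷ 2 = 1 remainder 1
1 ÷ 2 = 0 remainder 1
Reading remainders bottom to top: 111000110010



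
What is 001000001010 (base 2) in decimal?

Sum of powers of 2 for each 1-bit:
2^1 + 2^3 + 2^9
= 2 + 8 + 512
= 522



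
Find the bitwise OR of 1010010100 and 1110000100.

OR: 1 when either bit is 1
  1010010100
| 1110000100
------------
  1110010100
Decimal: 660 | 900 = 916



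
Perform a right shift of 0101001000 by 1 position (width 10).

Original: 0101001000 (decimal 328)
Shift right by 1 position
Drop the 1 low bit; fill with zero on the left
Result: 0010100100 (decimal 164)
Equivalent: 328 >> 1 = 328 ÷ 2^1 = 164



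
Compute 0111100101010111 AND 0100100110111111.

AND: 1 only when both bits are 1
  0111100101010111
& 0100100110111111
------------------
  0100100100010111
Decimal: 31063 & 18879 = 18711



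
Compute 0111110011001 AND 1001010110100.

AND: 1 only when both bits are 1
  0111110011001
& 1001010110100
---------------
  0001010010000
Decimal: 3993 & 4788 = 656



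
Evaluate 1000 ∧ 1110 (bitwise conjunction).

AND: 1 only when both bits are 1
  1000
& 1110
------
  1000
Decimal: 8 & 14 = 8



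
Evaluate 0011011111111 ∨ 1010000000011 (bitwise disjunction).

OR: 1 when either bit is 1
  0011011111111
| 1010000000011
---------------
  1011011111111
Decimal: 1791 | 5123 = 5887



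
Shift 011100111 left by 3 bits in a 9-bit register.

Original: 011100111 (decimal 231)
Shift left by 3 positions
Append 3 zeros on the right and drop the 3 high bits that overflow the 9-bit width
Result: 100111000 (decimal 312)
Equivalent: 231 << 3 = 231 × 2^3 = 1848, truncated to 9 bits = 312



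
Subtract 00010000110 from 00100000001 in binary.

Method 1 - Direct subtraction (column by column from the right: bit − bit − borrow-in; if negative, add 2 and borrow 1 from the next column):
borrow: 00111111100
        00100000001
-       00010000110
-------------------
        00001111011

Method 2 - Add two's complement:
Two's complement of 00010000110: invert → 11101111001, add 1 → 11101111010
  00100000001
+ 11101111010
-------------
 100001111011  (end carry out of the top bit = 1)
Discarding the end carry: 00001111011
Decimal check:
  00100000001 = 256 + 1 = 257
  00010000110 = 128 + 4 + 2 = 134
  257 - 134 = 123, and 00001111011 = 64 + 32 + 16 + 8 + 2 + 1 = 123 ✓



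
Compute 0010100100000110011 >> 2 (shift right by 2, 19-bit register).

Original: 0010100100000110011 (decimal 84019)
Shift right by 2 positions
Drop the 2 low bits; fill with zeros on the left
Result: 0000101001000001100 (decimal 21004)
Equivalent: 84019 >> 2 = 84019 ÷ 2^2 = 21004



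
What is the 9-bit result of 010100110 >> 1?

Original: 010100110 (decimal 166)
Shift right by 1 position
Drop the 1 low bit; fill with zero on the left
Result: 001010011 (decimal 83)
Equivalent: 166 >> 1 = 166 ÷ 2^1 = 83



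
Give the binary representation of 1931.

Using repeated division by 2:
1931 ÷ 2 = 965 remainder 1
965 ÷ 2 = 482 remainder 1
482 ÷ 2 = 241 remainder 0
241 ÷ 2 = 120 remainder 1
120 ÷ 2 = 60 remainder 0
60 ÷ 2 = 30 remainder 0
30 ÷ 2 = 15 remainder 0
15 ÷ 2 = 7 remainder 1
7 ÷ 2 = 3 remainder 1
3 ÷ 2 = 1 remainder 1
1 ÷ 2 = 0 remainder 1
Reading remainders bottom to top: 11110001011



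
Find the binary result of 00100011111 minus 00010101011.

Method 1 - Direct subtraction (column by column from the right: bit − bit − borrow-in; if negative, add 2 and borrow 1 from the next column):
borrow: 00111000000
        00100011111
-       00010101011
-------------------
        00001110100

Method 2 - Add two's complement:
Two's complement of 00010101011: invert → 11101010100, add 1 → 11101010101
  00100011111
+ 11101010101
-------------
 100001110100  (end carry out of the top bit = 1)
Discarding the end carry: 00001110100
Decimal check:
  00100011111 = 256 + 16 + 8 + 4 + 2 + 1 = 287
  00010101011 = 128 + 32 + 8 + 2 + 1 = 171
  287 - 171 = 116, and 00001110100 = 64 + 32 + 16 + 4 = 116 ✓



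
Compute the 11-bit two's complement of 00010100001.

Original: 00010100001
Step 1 - Invert all bits: 11101011110
Step 2 - Add 1: 11101011111
Verification: 00010100001 + 11101011111 = 100000000000; discarding the end carry (carry out of the top bit) leaves the 11-bit value 00000000000, as required for x + (-x)



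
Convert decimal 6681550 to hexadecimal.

Using repeated division by 16 (digits 10–15 are A–F):
6681550 ÷ 16 = 417596 remainder 14 (E)
417596 ÷ 16 = 26099 remainder 12 (C)
26099 ÷ 16 = 1631 remainder 3
1631 ÷ 16 = 101 remainder 15 (F)
101 ÷ 16 = 6 remainder 5
6 ÷ 16 = 0 remainder 6
Reading remainders bottom to top: 65F3CE



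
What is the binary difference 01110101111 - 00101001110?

Method 1 - Direct subtraction (column by column from the right: bit − bit − borrow-in; if negative, add 2 and borrow 1 from the next column):
borrow: 00010000000
        01110101111
-       00101001110
-------------------
        01001100001

Method 2 - Add two's complement:
Two's complement of 00101001110: invert → 11010110001, add 1 → 11010110010
  01110101111
+ 11010110010
-------------
 101001100001  (end carry out of the top bit = 1)
Discarding the end carry: 01001100001
Decimal check:
  01110101111 = 512 + 256 + 128 + 32 + 8 + 4 + 2 + 1 = 943
  00101001110 = 256 + 64 + 8 + 4 + 2 = 334
  943 - 334 = 609, and 01001100001 = 512 + 64 + 32 + 1 = 609 ✓



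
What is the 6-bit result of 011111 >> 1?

Original: 011111 (decimal 31)
Shift right by 1 position
Drop the 1 low bit; fill with zero on the left
Result: 001111 (decimal 15)
Equivalent: 31 >> 1 = 31 ÷ 2^1 = 15



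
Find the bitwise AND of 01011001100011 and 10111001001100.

AND: 1 only when both bits are 1
  01011001100011
& 10111001001100
----------------
  00011001000000
Decimal: 5731 & 11852 = 1600



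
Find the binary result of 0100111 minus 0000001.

Method 1 - Direct subtraction (column by column from the right: bit − bit − borrow-in; if negative, add 2 and borrow 1 from the next column):
borrow: 0000000
        0100111
-       0000001
---------------
        0100110

Method 2 - Add two's complement:
Two's complement of 0000001: invert → 1111110, add 1 → 1111111
  0100111
+ 1111111
---------
 10100110  (end carry out of the top bit = 1)
Discarding the end carry: 0100110
Decimal check:
  0100111 = 32 + 4 + 2 + 1 = 39
  0000001 = 1
  39 - 1 = 38, and 0100110 = 32 + 4 + 2 = 38 ✓



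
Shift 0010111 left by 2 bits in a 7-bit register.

Original: 0010111 (decimal 23)
Shift left by 2 positions
Append 2 zeros on the right
Result: 1011100 (decimal 92)
Equivalent: 23 << 2 = 23 × 2^2 = 92



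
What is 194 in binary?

Using repeated division by 2:
194 ÷ 2 = 97 remainder 0
97 ÷ 2 = 48 remainder 1
48 ÷ 2 = 24 remainder 0
24 ÷ 2 = 12 remainder 0
12 ÷ 2 = 6 remainder 0
6 ÷ 2 = 3 remainder 0
3 ÷ 2 = 1 remainder 1
1 ÷ 2 = 0 remainder 1
Reading remainders bottom to top: 11000010



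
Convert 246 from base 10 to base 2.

Using repeated division by 2:
246 ÷ 2 = 123 remainder 0
123 ÷ 2 = 61 remainder 1
61 ÷ 2 = 30 remainder 1
30 ÷ 2 = 15 remainder 0
15 ÷ 2 = 7 remainder 1
7 ÷ 2 = 3 remainder 1
3 ÷ 2 = 1 remainder 1
1 ÷ 2 = 0 remainder 1
Reading remainders bottom to top: 11110110



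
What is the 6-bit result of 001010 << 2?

Original: 001010 (decimal 10)
Shift left by 2 positions
Append 2 zeros on the right
Result: 101000 (decimal 40)
Equivalent: 10 << 2 = 10 × 2^2 = 40



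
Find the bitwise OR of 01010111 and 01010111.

OR: 1 when either bit is 1
  01010111
| 01010111
----------
  01010111
Decimal: 87 | 87 = 87



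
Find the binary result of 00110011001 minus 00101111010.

Method 1 - Direct subtraction (column by column from the right: bit − bit − borrow-in; if negative, add 2 and borrow 1 from the next column):
borrow: 00011111100
        00110011001
-       00101111010
-------------------
        00000011111

Method 2 - Add two's complement:
Two's complement of 00101111010: invert → 11010000101, add 1 → 11010000110
  00110011001
+ 11010000110
-------------
 100000011111  (end carry out of the top bit = 1)
Discarding the end carry: 00000011111
Decimal check:
  00110011001 = 256 + 128 + 16 + 8 + 1 = 409
  00101111010 = 256 + 64 + 32 + 16 + 8 + 2 = 378
  409 - 378 = 31, and 00000011111 = 16 + 8 + 4 + 2 + 1 = 31 ✓



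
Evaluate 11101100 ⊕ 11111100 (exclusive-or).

XOR: 1 when bits differ
  11101100
^ 11111100
----------
  00010000
Decimal: 236 ^ 252 = 16



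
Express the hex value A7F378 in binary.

Convert each hex digit to 4 bits:
  A = 1010
  7 = 0111
  F = 1111
  3 = 0011
  7 = 0111
  8 = 1000
Concatenate: 101001111111001101111000



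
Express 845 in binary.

Using repeated division by 2:
845 ÷ 2 = 422 remainder 1
422 ÷ 2 = 211 remainder 0
211 ÷ 2 = 105 remainder 1
105 ÷ 2 = 52 remainder 1
52 ÷ 2 = 26 remainder 0
26 ÷ 2 = 13 remainder 0
13 ÷ 2 = 6 remainder 1
6 ÷ 2 = 3 remainder 0
3 ÷ 2 = 1 remainder 1
1 ÷ 2 = 0 remainder 1
Reading remainders bottom to top: 1101001101



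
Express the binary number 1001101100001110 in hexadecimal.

Group into 4-bit nibbles from right:
  1001 = 9
  1011 = B
  0000 = 0
  1110 = E
Result: 9B0E



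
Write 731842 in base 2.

Using repeated division by 2:
731842 ÷ 2 = 365921 remainder 0
365921 ÷ 2 = 182960 remainder 1
182960 ÷ 2 = 91480 remainder 0
91480 ÷ 2 = 45740 remainder 0
45740 ÷ 2 = 22870 remainder 0
22870 ÷ 2 = 11435 remainder 0
11435 ÷ 2 = 5717 remainder 1
5717 ÷ 2 = 2858 remainder 1
2858 ÷ 2 = 1429 remainder 0
1429 ÷ 2 = 714 remainder 1
714 ÷ 2 = 357 remainder 0
357 ÷ 2 = 178 remainder 1
178 ÷ 2 = 89 remainder 0
89 ÷ 2 = 44 remainder 1
44 ÷ 2 = 22 remainder 0
22 ÷ 2 = 11 remainder 0
11 ÷ 2 = 5 remainder 1
5 ÷ 2 = 2 remainder 1
2 ÷ 2 = 1 remainder 0
1 ÷ 2 = 0 remainder 1
Reading remainders bottom to top: 10110010101011000010



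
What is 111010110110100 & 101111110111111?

AND: 1 only when both bits are 1
  111010110110100
& 101111110111111
-----------------
  101010110110100
Decimal: 30132 & 24511 = 21940



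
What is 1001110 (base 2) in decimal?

Sum of powers of 2 for each 1-bit:
2^1 + 2^2 + 2^3 + 2^6
= 2 + 4 + 8 + 64
= 78



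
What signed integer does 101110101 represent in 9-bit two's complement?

Binary: 101110101
Sign bit: 1 (negative)
Invert: 010001010
Add 1:  010001011
Magnitude: 010001011 = 128 + 8 + 2 + 1 = 139
Value: -139



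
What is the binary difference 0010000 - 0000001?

Method 1 - Direct subtraction (column by column from the right: bit − bit − borrow-in; if negative, add 2 and borrow 1 from the next column):
borrow: 0011110
        0010000
-       0000001
---------------
        0001111

Method 2 - Add two's complement:
Two's complement of 0000001: invert → 1111110, add 1 → 1111111
  0010000
+ 1111111
---------
 10001111  (end carry out of the top bit = 1)
Discarding the end carry: 0001111
Decimal check:
  0010000 = 16
  0000001 = 1
  16 - 1 = 15, and 0001111 = 8 + 4 + 2 + 1 = 15 ✓



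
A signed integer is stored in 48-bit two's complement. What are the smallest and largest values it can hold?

For 48-bit two's complement:
Minimum: -2^47 = -140737488355328
Maximum: 2^47 - 1 = 140737488355327



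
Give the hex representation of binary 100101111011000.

Group into 4-bit nibbles from right:
  0100 = 4
  1011 = B
  1101 = D
  1000 = 8
Result: 4BD8



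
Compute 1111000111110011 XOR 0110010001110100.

XOR: 1 when bits differ
  1111000111110011
^ 0110010001110100
------------------
  1001010110000111
Decimal: 61939 ^ 25716 = 38279



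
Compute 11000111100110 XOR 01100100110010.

XOR: 1 when bits differ
  11000111100110
^ 01100100110010
----------------
  10100011010100
Decimal: 12774 ^ 6450 = 10452



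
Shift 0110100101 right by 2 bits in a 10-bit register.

Original: 0110100101 (decimal 421)
Shift right by 2 positions
Drop the 2 low bits; fill with zeros on the left
Result: 0001101001 (decimal 105)
Equivalent: 421 >> 2 = 421 ÷ 2^2 = 105



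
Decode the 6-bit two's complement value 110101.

Binary: 110101
Sign bit: 1 (negative)
Invert: 001010
Add 1:  001011
Magnitude: 001011 = 8 + 2 + 1 = 11
Value: -11



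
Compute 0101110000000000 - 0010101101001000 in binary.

Method 1 - Direct subtraction (column by column from the right: bit − bit − borrow-in; if negative, add 2 and borrow 1 from the next column):
borrow: 0100011111110000
        0101110000000000
-       0010101101001000
------------------------
        0011000010111000

Method 2 - Add two's complement:
Two's complement of 0010101101001000: invert → 1101010010110111, add 1 → 1101010010111000
  0101110000000000
+ 1101010010111000
------------------
 10011000010111000  (end carry out of the top bit = 1)
Discarding the end carry: 0011000010111000
Decimal check:
  0101110000000000 = 16384 + 4096 + 2048 + 1024 = 23552
  0010101101001000 = 8192 + 2048 + 512 + 256 + 64 + 8 = 11080
  23552 - 11080 = 12472, and 0011000010111000 = 8192 + 4096 + 128 + 32 + 16 + 8 = 12472 ✓



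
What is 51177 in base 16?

Using repeated division by 16 (digits 10–15 are A–F):
51177 ÷ 16 = 3198 remainder 9
3198 ÷ 16 = 199 remainder 14 (E)
199 ÷ 16 = 12 remainder 7
12 ÷ 16 = 0 remainder 12 (C)
Reading remainders bottom to top: C7E9



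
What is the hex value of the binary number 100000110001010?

Group into 4-bit nibbles from right:
  0100 = 4
  0001 = 1
  1000 = 8
  1010 = A
Result: 418A



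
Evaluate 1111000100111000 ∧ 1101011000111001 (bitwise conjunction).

AND: 1 only when both bits are 1
  1111000100111000
& 1101011000111001
------------------
  1101000000111000
Decimal: 61752 & 54841 = 53304



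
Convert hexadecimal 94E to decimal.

Expand by place value (powers of 16):
Digit values: E = 14
94E = 9 × 16^2 + 4 × 16^1 + 14 × 16^0
= 9 × 256 + 4 × 16 + 14 × 1
= 2304 + 64 + 14
= 2382



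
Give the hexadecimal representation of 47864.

Using repeated division by 16 (digits 10–15 are A–F):
47864 ÷ 16 = 2991 remainder 8
2991 ÷ 16 = 186 remainder 15 (F)
186 ÷ 16 = 11 remainder 10 (A)
11 ÷ 16 = 0 remainder 11 (B)
Reading remainders bottom to top: BAF8



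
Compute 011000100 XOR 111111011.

XOR: 1 when bits differ
  011000100
^ 111111011
-----------
  100111111
Decimal: 196 ^ 507 = 319



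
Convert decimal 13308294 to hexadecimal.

Using repeated division by 16 (digits 10–15 are A–F):
13308294 ÷ 16 = 831768 remainder 6
831768 ÷ 16 = 51985 remainder 8
51985 ÷ 16 = 3249 remainder 1
3249 ÷ 16 = 203 remainder 1
203 ÷ 16 = 12 remainder 11 (B)
12 ÷ 16 = 0 remainder 12 (C)
Reading remainders bottom to top: CB1186



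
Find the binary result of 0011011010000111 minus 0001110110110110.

Method 1 - Direct subtraction (column by column from the right: bit − bit − borrow-in; if negative, add 2 and borrow 1 from the next column):
borrow: 0011001111100000
        0011011010000111
-       0001110110110110
------------------------
        0001100011010001

Method 2 - Add two's complement:
Two's complement of 0001110110110110: invert → 1110001001001001, add 1 → 1110001001001010
  0011011010000111
+ 1110001001001010
------------------
 10001100011010001  (end carry out of the top bit = 1)
Discarding the end carry: 0001100011010001
Decimal check:
  0011011010000111 = 8192 + 4096 + 1024 + 512 + 128 + 4 + 2 + 1 = 13959
  0001110110110110 = 4096 + 2048 + 1024 + 256 + 128 + 32 + 16 + 4 + 2 = 7606
  13959 - 7606 = 6353, and 0001100011010001 = 4096 + 2048 + 128 + 64 + 16 + 1 = 6353 ✓



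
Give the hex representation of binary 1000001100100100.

Group into 4-bit nibbles from right:
  1000 = 8
  0011 = 3
  0010 = 2
  0100 = 4
Result: 8324



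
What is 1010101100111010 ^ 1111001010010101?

XOR: 1 when bits differ
  1010101100111010
^ 1111001010010101
------------------
  0101100110101111
Decimal: 43834 ^ 62101 = 22959



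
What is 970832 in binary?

Using repeated division by 2:
970832 ÷ 2 = 485416 remainder 0
485416 ÷ 2 = 242708 remainder 0
242708 ÷ 2 = 121354 remainder 0
121354 ÷ 2 = 60677 remainder 0
60677 ÷ 2 = 30338 remainder 1
30338 ÷ 2 = 15169 remainder 0
15169 ÷ 2 = 7584 remainder 1
7584 ÷ 2 = 3792 remainder 0
3792 ÷ 2 = 1896 remainder 0
1896 ÷ 2 = 948 remainder 0
948 ÷ 2 = 474 remainder 0
474 ÷ 2 = 237 remainder 0
237 ÷ 2 = 118 remainder 1
118 ÷ 2 = 59 remainder 0
59 ÷ 2 = 29 remainder 1
29 ÷ 2 = 14 remainder 1
14 ÷ 2 = 7 remainder 0
7 ÷ 2 = 3 remainder 1
3 ÷ 2 = 1 remainder 1
1 ÷ 2 = 0 remainder 1
Reading remainders bottom to top: 11101101000001010000



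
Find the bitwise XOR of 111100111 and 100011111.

XOR: 1 when bits differ
  111100111
^ 100011111
-----------
  011111000
Decimal: 487 ^ 287 = 248



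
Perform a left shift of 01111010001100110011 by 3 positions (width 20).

Original: 01111010001100110011 (decimal 500531)
Shift left by 3 positions
Append 3 zeros on the right and drop the 3 high bits that overflow the 20-bit width
Result: 11010001100110011000 (decimal 858520)
Equivalent: 500531 << 3 = 500531 × 2^3 = 4004248, truncated to 20 bits = 858520



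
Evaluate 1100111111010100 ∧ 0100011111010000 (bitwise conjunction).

AND: 1 only when both bits are 1
  1100111111010100
& 0100011111010000
------------------
  0100011111010000
Decimal: 53204 & 18384 = 18384



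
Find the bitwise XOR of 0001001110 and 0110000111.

XOR: 1 when bits differ
  0001001110
^ 0110000111
------------
  0111001001
Decimal: 78 ^ 391 = 457



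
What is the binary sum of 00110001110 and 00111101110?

Add column by column from the right: bit + bit + carry-in; write the sum mod 2, carry 1 when the sum is 2 or 3.
carry:  01100011100
        00110001110
+       00111101110
-------------------
       001101111100
(the carry out of the leftmost column, 0, becomes the leading bit)
Decimal check:
  00110001110 = 256 + 128 + 8 + 4 + 2 = 398
  00111101110 = 256 + 128 + 64 + 32 + 8 + 4 + 2 = 494
  398 + 494 = 892, and 001101111100 = 512 + 256 + 64 + 32 + 16 + 8 + 4 = 892 ✓



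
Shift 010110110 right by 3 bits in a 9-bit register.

Original: 010110110 (decimal 182)
Shift right by 3 positions
Drop the 3 low bits; fill with zeros on the left
Result: 000010110 (decimal 22)
Equivalent: 182 >> 3 = 182 ÷ 2^3 = 22



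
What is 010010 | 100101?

OR: 1 when either bit is 1
  010010
| 100101
--------
  110111
Decimal: 18 | 37 = 55



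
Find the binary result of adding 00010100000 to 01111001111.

Add column by column from the right: bit + bit + carry-in; write the sum mod 2, carry 1 when the sum is 2 or 3.
carry:  11100000000
        00010100000
+       01111001111
-------------------
       010001101111
(the carry out of the leftmost column, 0, becomes the leading bit)
Decimal check:
  00010100000 = 128 + 32 = 160
  01111001111 = 512 + 256 + 128 + 64 + 8 + 4 + 2 + 1 = 975
  160 + 975 = 1135, and 010001101111 = 1024 + 64 + 32 + 8 + 4 + 2 + 1 = 1135 ✓



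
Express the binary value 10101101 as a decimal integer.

Sum of powers of 2 for each 1-bit:
2^0 + 2^2 + 2^3 + 2^5 + 2^7
= 1 + 4 + 8 + 32 + 128
= 173



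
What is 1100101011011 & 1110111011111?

AND: 1 only when both bits are 1
  1100101011011
& 1110111011111
---------------
  1100101011011
Decimal: 6491 & 7647 = 6491



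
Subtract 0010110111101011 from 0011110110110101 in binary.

Method 1 - Direct subtraction (column by column from the right: bit − bit − borrow-in; if negative, add 2 and borrow 1 from the next column):
borrow: 0001111110010100
        0011110110110101
-       0010110111101011
------------------------
        0000111111001010

Method 2 - Add two's complement:
Two's complement of 0010110111101011: invert → 1101001000010100, add 1 → 1101001000010101
  0011110110110101
+ 1101001000010101
------------------
 10000111111001010  (end carry out of the top bit = 1)
Discarding the end carry: 0000111111001010
Decimal check:
  0011110110110101 = 8192 + 4096 + 2048 + 1024 + 256 + 128 + 32 + 16 + 4 + 1 = 15797
  0010110111101011 = 8192 + 2048 + 1024 + 256 + 128 + 64 + 32 + 8 + 2 + 1 = 11755
  15797 - 11755 = 4042, and 0000111111001010 = 2048 + 1024 + 512 + 256 + 128 + 64 + 8 + 2 = 4042 ✓



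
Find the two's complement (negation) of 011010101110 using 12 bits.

Original: 011010101110
Step 1 - Invert all bits: 100101010001
Step 2 - Add 1: 100101010010
Verification: 011010101110 + 100101010010 = 1000000000000; discarding the end carry (carry out of the top bit) leaves the 12-bit value 000000000000, as required for x + (-x)



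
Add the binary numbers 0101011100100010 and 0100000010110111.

Add column by column from the right: bit + bit + carry-in; write the sum mod 2, carry 1 when the sum is 2 or 3.
carry:  1000000001001100
        0101011100100010
+       0100000010110111
------------------------
       01001011111011001
(the carry out of the leftmost column, 0, becomes the leading bit)
Decimal check:
  0101011100100010 = 16384 + 4096 + 1024 + 512 + 256 + 32 + 2 = 22306
  0100000010110111 = 16384 + 128 + 32 + 16 + 4 + 2 + 1 = 16567
  22306 + 16567 = 38873, and 01001011111011001 = 32768 + 4096 + 1024 + 512 + 256 + 128 + 64 + 16 + 8 + 1 = 38873 ✓



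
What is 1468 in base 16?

Using repeated division by 16 (digits 10–15 are A–F):
1468 ÷ 16 = 91 remainder 12 (C)
91 ÷ 16 = 5 remainder 11 (B)
5 ÷ 16 = 0 remainder 5
Reading remainders bottom to top: 5BC



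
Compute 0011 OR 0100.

OR: 1 when either bit is 1
  0011
| 0100
------
  0111
Decimal: 3 | 4 = 7



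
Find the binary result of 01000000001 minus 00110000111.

Method 1 - Direct subtraction (column by column from the right: bit − bit − borrow-in; if negative, add 2 and borrow 1 from the next column):
borrow: 01111111100
        01000000001
-       00110000111
-------------------
        00001111010

Method 2 - Add two's complement:
Two's complement of 00110000111: invert → 11001111000, add 1 → 11001111001
  01000000001
+ 11001111001
-------------
 100001111010  (end carry out of the top bit = 1)
Discarding the end carry: 00001111010
Decimal check:
  01000000001 = 512 + 1 = 513
  00110000111 = 256 + 128 + 4 + 2 + 1 = 391
  513 - 391 = 122, and 00001111010 = 64 + 32 + 16 + 8 + 2 = 122 ✓



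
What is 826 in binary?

Using repeated division by 2:
826 ÷ 2 = 413 remainder 0
413 ÷ 2 = 206 remainder 1
206 ÷ 2 = 103 remainder 0
103 ÷ 2 = 51 remainder 1
51 ÷ 2 = 25 remainder 1
25 ÷ 2 = 12 remainder 1
12 ÷ 2 = 6 remainder 0
6 ÷ 2 = 3 remainder 0
3 ÷ 2 = 1 remainder 1
1 ÷ 2 = 0 remainder 1
Reading remainders bottom to top: 1100111010



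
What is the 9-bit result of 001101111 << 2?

Original: 001101111 (decimal 111)
Shift left by 2 positions
Append 2 zeros on the right
Result: 110111100 (decimal 444)
Equivalent: 111 << 2 = 111 × 2^2 = 444



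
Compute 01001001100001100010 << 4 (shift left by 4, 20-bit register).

Original: 01001001100001100010 (decimal 301154)
Shift left by 4 positions
Append 4 zeros on the right and drop the 4 high bits that overflow the 20-bit width
Result: 10011000011000100000 (decimal 624160)
Equivalent: 301154 << 4 = 301154 × 2^4 = 4818464, truncated to 20 bits = 624160



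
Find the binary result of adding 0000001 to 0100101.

Add column by column from the right: bit + bit + carry-in; write the sum mod 2, carry 1 when the sum is 2 or 3.
carry:  0000010
        0000001
+       0100101
---------------
       00100110
(the carry out of the leftmost column, 0, becomes the leading bit)
Decimal check:
  0000001 = 1
  0100101 = 32 + 4 + 1 = 37
  1 + 37 = 38, and 00100110 = 32 + 4 + 2 = 38 ✓



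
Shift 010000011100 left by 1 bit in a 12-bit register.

Original: 010000011100 (decimal 1052)
Shift left by 1 position
Append 1 zero on the right
Result: 100000111000 (decimal 2104)
Equivalent: 1052 << 1 = 1052 × 2^1 = 2104



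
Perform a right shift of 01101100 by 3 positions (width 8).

Original: 01101100 (decimal 108)
Shift right by 3 positions
Drop the 3 low bits; fill with zeros on the left
Result: 00001101 (decimal 13)
Equivalent: 108 >> 3 = 108 ÷ 2^3 = 13



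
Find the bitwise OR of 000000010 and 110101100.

OR: 1 when either bit is 1
  000000010
| 110101100
-----------
  110101110
Decimal: 2 | 428 = 430



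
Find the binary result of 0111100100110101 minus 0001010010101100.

Method 1 - Direct subtraction (column by column from the right: bit − bit − borrow-in; if negative, add 2 and borrow 1 from the next column):
borrow: 0000100100010000
        0111100100110101
-       0001010010101100
------------------------
        0110010010001001

Method 2 - Add two's complement:
Two's complement of 0001010010101100: invert → 1110101101010011, add 1 → 1110101101010100
  0111100100110101
+ 1110101101010100
------------------
 10110010010001001  (end carry out of the top bit = 1)
Discarding the end carry: 0110010010001001
Decimal check:
  0111100100110101 = 16384 + 8192 + 4096 + 2048 + 256 + 32 + 16 + 4 + 1 = 31029
  0001010010101100 = 4096 + 1024 + 128 + 32 + 8 + 4 = 5292
  31029 - 5292 = 25737, and 0110010010001001 = 16384 + 8192 + 1024 + 128 + 8 + 1 = 25737 ✓



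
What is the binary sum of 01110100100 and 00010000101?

Add column by column from the right: bit + bit + carry-in; write the sum mod 2, carry 1 when the sum is 2 or 3.
carry:  11100001000
        01110100100
+       00010000101
-------------------
       010000101001
(the carry out of the leftmost column, 0, becomes the leading bit)
Decimal check:
  01110100100 = 512 + 256 + 128 + 32 + 4 = 932
  00010000101 = 128 + 4 + 1 = 133
  932 + 133 = 1065, and 010000101001 = 1024 + 32 + 8 + 1 = 1065 ✓



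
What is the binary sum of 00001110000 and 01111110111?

Add column by column from the right: bit + bit + carry-in; write the sum mod 2, carry 1 when the sum is 2 or 3.
carry:  11111100000
        00001110000
+       01111110111
-------------------
       010001100111
(the carry out of the leftmost column, 0, becomes the leading bit)
Decimal check:
  00001110000 = 64 + 32 + 16 = 112
  01111110111 = 512 + 256 + 128 + 64 + 32 + 16 + 4 + 2 + 1 = 1015
  112 + 1015 = 1127, and 010001100111 = 1024 + 64 + 32 + 4 + 2 + 1 = 1127 ✓



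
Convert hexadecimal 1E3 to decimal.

Expand by place value (powers of 16):
Digit values: E = 14
1E3 = 1 × 16^2 + 14 × 16^1 + 3 × 16^0
= 1 × 256 + 14 × 16 + 3 × 1
= 256 + 224 + 3
= 483



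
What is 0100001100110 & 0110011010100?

AND: 1 only when both bits are 1
  0100001100110
& 0110011010100
---------------
  0100001000100
Decimal: 2150 & 3284 = 2116



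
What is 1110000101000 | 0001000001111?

OR: 1 when either bit is 1
  1110000101000
| 0001000001111
---------------
  1111000101111
Decimal: 7208 | 527 = 7727



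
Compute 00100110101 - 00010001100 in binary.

Method 1 - Direct subtraction (column by column from the right: bit − bit − borrow-in; if negative, add 2 and borrow 1 from the next column):
borrow: 00100010000
        00100110101
-       00010001100
-------------------
        00010101001

Method 2 - Add two's complement:
Two's complement of 00010001100: invert → 11101110011, add 1 → 11101110100
  00100110101
+ 11101110100
-------------
 100010101001  (end carry out of the top bit = 1)
Discarding the end carry: 00010101001
Decimal check:
  00100110101 = 256 + 32 + 16 + 4 + 1 = 309
  00010001100 = 128 + 8 + 4 = 140
  309 - 140 = 169, and 00010101001 = 128 + 32 + 8 + 1 = 169 ✓



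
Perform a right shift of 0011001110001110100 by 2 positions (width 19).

Original: 0011001110001110100 (decimal 105588)
Shift right by 2 positions
Drop the 2 low bits; fill with zeros on the left
Result: 0000110011100011101 (decimal 26397)
Equivalent: 105588 >> 2 = 105588 ÷ 2^2 = 26397



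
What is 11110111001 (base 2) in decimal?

Sum of powers of 2 for each 1-bit:
2^0 + 2^3 + 2^4 + 2^5 + 2^7 + 2^8 + 2^9 + 2^10
= 1 + 8 + 16 + 32 + 128 + 256 + 512 + 1024
= 1977



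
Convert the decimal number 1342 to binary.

Using repeated division by 2:
1342 ÷ 2 = 671 remainder 0
671 ÷ 2 = 335 remainder 1
335 ÷ 2 = 167 remainder 1
167 ÷ 2 = 83 remainder 1
83 ÷ 2 = 41 remainder 1
41 ÷ 2 = 20 remainder 1
20 ÷ 2 = 10 remainder 0
10 ÷ 2 = 5 remainder 0
5 ÷ 2 = 2 remainder 1
2 ÷ 2 = 1 remainder 0
1 ÷ 2 = 0 remainder 1
Reading remainders bottom to top: 10100111110



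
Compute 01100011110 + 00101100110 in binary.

Add column by column from the right: bit + bit + carry-in; write the sum mod 2, carry 1 when the sum is 2 or 3.
carry:  11011111100
        01100011110
+       00101100110
-------------------
       010010000100
(the carry out of the leftmost column, 0, becomes the leading bit)
Decimal check:
  01100011110 = 512 + 256 + 16 + 8 + 4 + 2 = 798
  00101100110 = 256 + 64 + 32 + 4 + 2 = 358
  798 + 358 = 1156, and 010010000100 = 1024 + 128 + 4 = 1156 ✓



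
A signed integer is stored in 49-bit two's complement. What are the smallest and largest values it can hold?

For 49-bit two's complement:
Minimum: -2^48 = -281474976710656
Maximum: 2^48 - 1 = 281474976710655



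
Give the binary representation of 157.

Using repeated division by 2:
157 ÷ 2 = 78 remainder 1
78 ÷ 2 = 39 remainder 0
39 ÷ 2 = 19 remainder 1
19 ÷ 2 = 9 remainder 1
9 ÷ 2 = 4 remainder 1
4 ÷ 2 = 2 remainder 0
2 ÷ 2 = 1 remainder 0
1 ÷ 2 = 0 remainder 1
Reading remainders bottom to top: 10011101



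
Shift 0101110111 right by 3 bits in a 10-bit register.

Original: 0101110111 (decimal 375)
Shift right by 3 positions
Drop the 3 low bits; fill with zeros on the left
Result: 0000101110 (decimal 46)
Equivalent: 375 >> 3 = 375 ÷ 2^3 = 46



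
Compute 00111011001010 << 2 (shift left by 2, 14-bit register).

Original: 00111011001010 (decimal 3786)
Shift left by 2 positions
Append 2 zeros on the right
Result: 11101100101000 (decimal 15144)
Equivalent: 3786 << 2 = 3786 × 2^2 = 15144



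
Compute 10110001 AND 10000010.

AND: 1 only when both bits are 1
  10110001
& 10000010
----------
  10000000
Decimal: 177 & 130 = 128



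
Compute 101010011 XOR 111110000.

XOR: 1 when bits differ
  101010011
^ 111110000
-----------
  010100011
Decimal: 339 ^ 496 = 163



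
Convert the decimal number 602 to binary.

Using repeated division by 2:
602 ÷ 2 = 301 remainder 0
301 ÷ 2 = 150 remainder 1
150 ÷ 2 = 75 remainder 0
75 ÷ 2 = 37 remainder 1
37 ÷ 2 = 18 remainder 1
18 ÷ 2 = 9 remainder 0
9 ÷ 2 = 4 remainder 1
4 ÷ 2 = 2 remainder 0
2 ÷ 2 = 1 remainder 0
1 ÷ 2 = 0 remainder 1
Reading remainders bottom to top: 1001011010

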